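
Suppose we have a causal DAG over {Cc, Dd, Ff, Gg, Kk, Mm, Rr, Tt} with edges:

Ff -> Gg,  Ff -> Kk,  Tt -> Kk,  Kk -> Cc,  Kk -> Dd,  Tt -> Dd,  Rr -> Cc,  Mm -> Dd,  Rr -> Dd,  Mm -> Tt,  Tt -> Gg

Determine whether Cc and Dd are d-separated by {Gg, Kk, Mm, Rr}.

Yes

6 paths connect Cc and Dd; each must be blocked for d-separation to hold:
Path 1: Cc ← Rr → Dd
  Rr is a fork here and Rr is conditioned on, so the path is blocked at Rr.
Path 2: Cc ← Kk → Dd
  Kk is a fork here and Kk is conditioned on, so the path is blocked at Kk.
Path 3: Cc ← Kk ← Tt → Dd
  Kk is a chain here and Kk is conditioned on, so the path is blocked at Kk.
Path 4: Cc ← Kk ← Tt ← Mm → Dd
  Kk is a chain here and Kk is conditioned on, so the path is blocked at Kk.
Path 5: Cc ← Kk ← Ff → Gg ← Tt → Dd
  Kk is a chain here and Kk is conditioned on, so the path is blocked at Kk.
Path 6: Cc ← Kk ← Ff → Gg ← Tt ← Mm → Dd
  Kk is a chain here and Kk is conditioned on, so the path is blocked at Kk.
All paths are blocked; Cc ⊥ Dd | {Gg, Kk, Mm, Rr} holds.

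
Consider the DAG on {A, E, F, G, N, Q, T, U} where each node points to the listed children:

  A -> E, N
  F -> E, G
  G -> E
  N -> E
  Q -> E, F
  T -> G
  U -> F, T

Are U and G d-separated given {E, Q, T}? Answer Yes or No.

No — U and G are not d-separated given {E, Q, T}.

There are 4 undirected paths between U and G; checking each against the conditioning set {E, Q, T}:
Path 1: U → T → G
  T is a chain here and T is conditioned on, so the path is blocked at T.
Path 2: U → F → G
  F is a chain and F is not conditioned on — no node blocks this path, so it is active.
Path 3: U → F ← Q → E ← G
  Q is a fork here and Q is conditioned on, so the path is blocked at Q.
Path 4: U → F → E ← G
  F is a chain and F is not conditioned on; E is a collider and E is conditioned on, which opens it — no node blocks this path, so it is active.
Since the path U → F → G is active, U and G are not d-separated given {E, Q, T}.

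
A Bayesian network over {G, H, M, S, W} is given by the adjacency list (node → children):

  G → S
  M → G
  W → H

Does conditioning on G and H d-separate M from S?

There is one path between M and S:
Path 1: M → G → S
  G is a chain here and G is conditioned on, so the path is blocked at G.
Since every path is blocked, d-separation holds.

Yes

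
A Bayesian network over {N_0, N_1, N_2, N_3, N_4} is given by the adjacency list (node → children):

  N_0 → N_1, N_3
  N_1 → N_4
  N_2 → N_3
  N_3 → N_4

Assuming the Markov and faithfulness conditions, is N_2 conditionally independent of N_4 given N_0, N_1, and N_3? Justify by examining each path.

There are 2 undirected paths between N_2 and N_4; checking each against the conditioning set {N_0, N_1, N_3}:
  1. N_2 → N_3 ← N_0 → N_1 → N_4 — N_3:collider[open]; N_0:fork[blocks]; N_1:chain[blocks] ⇒ blocked
  2. N_2 → N_3 → N_4 — N_3:chain[blocks] ⇒ blocked
All paths are blocked; N_2 ⊥ N_4 | {N_0, N_1, N_3} holds.

Yes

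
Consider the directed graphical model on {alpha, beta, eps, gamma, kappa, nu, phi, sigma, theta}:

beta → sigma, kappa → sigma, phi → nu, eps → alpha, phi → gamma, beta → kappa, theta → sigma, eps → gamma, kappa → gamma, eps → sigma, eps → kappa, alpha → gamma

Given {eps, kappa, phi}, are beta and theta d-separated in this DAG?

There are 5 undirected paths between beta and theta; checking each against the conditioning set {eps, kappa, phi}:
Path 1: beta → kappa → gamma ← alpha ← eps → sigma ← theta
  kappa is a chain here and kappa is conditioned on, so the path is blocked at kappa.
Path 2: beta → kappa → gamma ← eps → sigma ← theta
  kappa is a chain here and kappa is conditioned on, so the path is blocked at kappa.
Path 3: beta → kappa → sigma ← theta
  kappa is a chain here and kappa is conditioned on, so the path is blocked at kappa.
Path 4: beta → kappa ← eps → sigma ← theta
  eps is a fork here and eps is conditioned on, so the path is blocked at eps.
Path 5: beta → sigma ← theta
  sigma is a collider here and neither sigma nor any of its descendants is conditioned on, so the collider stays closed — the path is blocked at sigma.
Since every path is blocked, d-separation holds.

Yes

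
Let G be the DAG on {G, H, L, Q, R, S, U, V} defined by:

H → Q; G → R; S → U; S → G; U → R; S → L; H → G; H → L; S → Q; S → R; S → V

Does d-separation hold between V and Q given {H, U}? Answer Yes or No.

5 paths connect V and Q; each must be blocked for d-separation to hold:
  1. V ← S → U → R ← G ← H → Q — S:fork[open]; U:chain[blocks]; R:collider[blocks]; G:chain[open]; H:fork[blocks] ⇒ blocked
  2. V ← S → L ← H → Q — S:fork[open]; L:collider[blocks]; H:fork[blocks] ⇒ blocked
  3. V ← S → R ← G ← H → Q — S:fork[open]; R:collider[blocks]; G:chain[open]; H:fork[blocks] ⇒ blocked
  4. V ← S → G ← H → Q — S:fork[open]; G:collider[blocks]; H:fork[blocks] ⇒ blocked
  5. V ← S → Q — S:fork[open] ⇒ active
Because an active path exists, V and Q are not d-separated.

No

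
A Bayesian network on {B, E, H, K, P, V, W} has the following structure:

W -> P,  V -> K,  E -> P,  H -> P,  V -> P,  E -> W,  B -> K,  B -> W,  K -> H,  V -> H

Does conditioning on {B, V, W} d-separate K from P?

Enumerating the 6 paths from K to P and testing each for blocking by {B, V, W}:
Path 1: K ← B → W → P
  B is a fork here and B is conditioned on, so the path is blocked at B.
Path 2: K ← B → W ← E → P
  B is a fork here and B is conditioned on, so the path is blocked at B.
Path 3: K → H → P
  H is a chain and H is not conditioned on — no node blocks this path, so it is active.
Path 4: K → H ← V → P
  H is a collider here and neither H nor any of its descendants is conditioned on, so the collider stays closed — the path is blocked at H.
Path 5: K ← V → P
  V is a fork here and V is conditioned on, so the path is blocked at V.
Path 6: K ← V → H → P
  V is a fork here and V is conditioned on, so the path is blocked at V.
At least one path is unblocked, so d-separation fails.

No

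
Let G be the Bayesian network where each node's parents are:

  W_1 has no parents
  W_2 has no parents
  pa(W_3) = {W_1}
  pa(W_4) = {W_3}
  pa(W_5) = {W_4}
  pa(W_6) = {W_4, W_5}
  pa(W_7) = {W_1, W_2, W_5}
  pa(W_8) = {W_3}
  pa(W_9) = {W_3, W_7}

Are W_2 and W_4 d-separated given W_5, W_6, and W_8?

Yes

Enumerating the 4 paths from W_2 to W_4 and testing each for blocking by {W_5, W_6, W_8}:
  1. W_2 → W_7 → W_9 ← W_3 → W_4 — W_7:chain[open]; W_9:collider[blocks]; W_3:fork[open] ⇒ blocked
  2. W_2 → W_7 ← W_1 → W_3 → W_4 — W_7:collider[blocks]; W_1:fork[open]; W_3:chain[open] ⇒ blocked
  3. W_2 → W_7 ← W_5 ← W_4 — W_7:collider[blocks]; W_5:chain[blocks] ⇒ blocked
  4. W_2 → W_7 ← W_5 → W_6 ← W_4 — W_7:collider[blocks]; W_5:fork[blocks]; W_6:collider[open] ⇒ blocked
Every path is blocked, so W_2 and W_4 are d-separated given {W_5, W_6, W_8}.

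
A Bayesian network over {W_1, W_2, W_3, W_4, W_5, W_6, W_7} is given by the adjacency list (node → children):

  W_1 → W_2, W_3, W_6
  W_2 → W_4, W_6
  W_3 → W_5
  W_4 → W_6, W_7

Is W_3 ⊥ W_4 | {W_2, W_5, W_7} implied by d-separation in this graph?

Enumerating the 4 paths from W_3 to W_4 and testing each for blocking by {W_2, W_5, W_7}:
  1. W_3 ← W_1 → W_2 → W_6 ← W_4 — W_1:fork[open]; W_2:chain[blocks]; W_6:collider[blocks] ⇒ blocked
  2. W_3 ← W_1 → W_2 → W_4 — W_1:fork[open]; W_2:chain[blocks] ⇒ blocked
  3. W_3 ← W_1 → W_6 ← W_2 → W_4 — W_1:fork[open]; W_6:collider[blocks]; W_2:fork[blocks] ⇒ blocked
  4. W_3 ← W_1 → W_6 ← W_4 — W_1:fork[open]; W_6:collider[blocks] ⇒ blocked
Every path is blocked, so W_3 and W_4 are d-separated given {W_2, W_5, W_7}.

Yes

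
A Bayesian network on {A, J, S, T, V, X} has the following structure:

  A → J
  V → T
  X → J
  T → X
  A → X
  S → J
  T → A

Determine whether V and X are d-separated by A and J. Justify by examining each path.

No

3 paths connect V and X; each must be blocked for d-separation to hold:
Path 1: V → T → X
  T is a chain and T is not conditioned on — no node blocks this path, so it is active.
Path 2: V → T → A → X
  A is a chain here and A is conditioned on, so the path is blocked at A.
Path 3: V → T → A → J ← X
  A is a chain here and A is conditioned on, so the path is blocked at A.
Since the path V → T → X is active, V and X are not d-separated given {A, J}.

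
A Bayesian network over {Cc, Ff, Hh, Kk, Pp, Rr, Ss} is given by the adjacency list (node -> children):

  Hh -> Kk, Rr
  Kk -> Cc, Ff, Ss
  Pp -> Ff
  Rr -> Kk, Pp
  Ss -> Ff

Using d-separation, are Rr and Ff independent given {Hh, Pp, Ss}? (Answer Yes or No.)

There are 5 undirected paths between Rr and Ff; checking each against the conditioning set {Hh, Pp, Ss}:
Path 1: Rr → Pp → Ff
  Pp is a chain here and Pp is conditioned on, so the path is blocked at Pp.
Path 2: Rr → Kk → Ss → Ff
  Ss is a chain here and Ss is conditioned on, so the path is blocked at Ss.
Path 3: Rr → Kk → Ff
  Kk is a chain and Kk is not conditioned on — no node blocks this path, so it is active.
Path 4: Rr ← Hh → Kk → Ss → Ff
  Hh is a fork here and Hh is conditioned on, so the path is blocked at Hh.
Path 5: Rr ← Hh → Kk → Ff
  Hh is a fork here and Hh is conditioned on, so the path is blocked at Hh.
Since the path Rr → Kk → Ff is active, Rr and Ff are not d-separated given {Hh, Pp, Ss}.

No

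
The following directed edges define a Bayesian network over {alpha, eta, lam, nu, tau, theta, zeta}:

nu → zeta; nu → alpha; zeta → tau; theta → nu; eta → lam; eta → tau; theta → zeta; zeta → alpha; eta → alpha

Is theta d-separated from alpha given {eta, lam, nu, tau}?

No

We examine all 6 paths between theta and alpha:
  1. theta → nu → zeta → alpha — nu:chain[blocks]; zeta:chain[open] ⇒ blocked
  2. theta → nu → zeta → tau ← eta → alpha — nu:chain[blocks]; zeta:chain[open]; tau:collider[open]; eta:fork[blocks] ⇒ blocked
  3. theta → nu → alpha — nu:chain[blocks] ⇒ blocked
  4. theta → zeta ← nu → alpha — zeta:collider[open]; nu:fork[blocks] ⇒ blocked
  5. theta → zeta → alpha — zeta:chain[open] ⇒ active
  6. theta → zeta → tau ← eta → alpha — zeta:chain[open]; tau:collider[open]; eta:fork[blocks] ⇒ blocked
Since the path theta → zeta → alpha is active, theta and alpha are not d-separated given {eta, lam, nu, tau}.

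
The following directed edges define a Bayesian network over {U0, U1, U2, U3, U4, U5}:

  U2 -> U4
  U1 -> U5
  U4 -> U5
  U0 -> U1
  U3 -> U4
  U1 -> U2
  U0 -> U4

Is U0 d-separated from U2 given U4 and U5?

No

Enumerating the 4 paths from U0 to U2 and testing each for blocking by {U4, U5}:
Path 1: U0 → U1 → U2
  U1 is a chain and U1 is not conditioned on — no node blocks this path, so it is active.
Path 2: U0 → U1 → U5 ← U4 ← U2
  U4 is a chain here and U4 is conditioned on, so the path is blocked at U4.
Path 3: U0 → U4 ← U2
  U4 is a collider and U4 is conditioned on, which opens it — no node blocks this path, so it is active.
Path 4: U0 → U4 → U5 ← U1 → U2
  U4 is a chain here and U4 is conditioned on, so the path is blocked at U4.
At least one path is unblocked, so d-separation fails.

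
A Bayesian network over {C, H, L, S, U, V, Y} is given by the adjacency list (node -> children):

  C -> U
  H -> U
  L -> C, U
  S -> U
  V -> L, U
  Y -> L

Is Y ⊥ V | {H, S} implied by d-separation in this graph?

3 paths connect Y and V; each must be blocked for d-separation to hold:
  1. Y → L → C → U ← V — L:chain[open]; C:chain[open]; U:collider[blocks] ⇒ blocked
  2. Y → L ← V — L:collider[blocks] ⇒ blocked
  3. Y → L → U ← V — L:chain[open]; U:collider[blocks] ⇒ blocked
Every path is blocked, so Y and V are d-separated given {H, S}.

Yes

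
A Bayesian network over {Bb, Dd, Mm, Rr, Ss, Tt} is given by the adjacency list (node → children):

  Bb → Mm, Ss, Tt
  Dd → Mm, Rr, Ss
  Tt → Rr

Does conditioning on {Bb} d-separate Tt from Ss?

4 paths connect Tt and Ss; each must be blocked for d-separation to hold:
Path 1: Tt ← Bb → Mm ← Dd → Ss
  Bb is a fork here and Bb is conditioned on, so the path is blocked at Bb.
Path 2: Tt ← Bb → Ss
  Bb is a fork here and Bb is conditioned on, so the path is blocked at Bb.
Path 3: Tt → Rr ← Dd → Mm ← Bb → Ss
  Rr is a collider here and neither Rr nor any of its descendants is conditioned on, so the collider stays closed — the path is blocked at Rr.
Path 4: Tt → Rr ← Dd → Ss
  Rr is a collider here and neither Rr nor any of its descendants is conditioned on, so the collider stays closed — the path is blocked at Rr.
Every path is blocked, so Tt and Ss are d-separated given {Bb}.

Yes — Tt and Ss are d-separated given {Bb}.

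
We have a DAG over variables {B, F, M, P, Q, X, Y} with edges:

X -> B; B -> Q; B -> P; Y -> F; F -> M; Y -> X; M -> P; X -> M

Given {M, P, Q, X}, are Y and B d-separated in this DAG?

4 paths connect Y and B; each must be blocked for d-separation to hold:
  1. Y → X → B — X:chain[blocks] ⇒ blocked
  2. Y → X → M → P ← B — X:chain[blocks]; M:chain[blocks]; P:collider[open] ⇒ blocked
  3. Y → F → M ← X → B — F:chain[open]; M:collider[open]; X:fork[blocks] ⇒ blocked
  4. Y → F → M → P ← B — F:chain[open]; M:chain[blocks]; P:collider[open] ⇒ blocked
Since every path is blocked, d-separation holds.

Yes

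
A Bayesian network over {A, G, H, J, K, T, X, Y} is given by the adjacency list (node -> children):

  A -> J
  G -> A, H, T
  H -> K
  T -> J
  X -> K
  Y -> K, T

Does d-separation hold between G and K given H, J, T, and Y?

Yes

Enumerating the 3 paths from G to K and testing each for blocking by {H, J, T, Y}:
  1. G → T ← Y → K — T:collider[open]; Y:fork[blocks] ⇒ blocked
  2. G → H → K — H:chain[blocks] ⇒ blocked
  3. G → A → J ← T ← Y → K — A:chain[open]; J:collider[open]; T:chain[blocks]; Y:fork[blocks] ⇒ blocked
All paths are blocked; G ⊥ K | {H, J, T, Y} holds.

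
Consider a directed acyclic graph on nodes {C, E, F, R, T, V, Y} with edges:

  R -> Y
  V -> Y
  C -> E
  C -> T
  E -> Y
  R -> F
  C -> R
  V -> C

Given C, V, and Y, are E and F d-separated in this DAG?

No

Enumerating the 4 paths from E to F and testing each for blocking by {C, V, Y}:
Path 1: E → Y ← V → C → R → F
  V is a fork here and V is conditioned on, so the path is blocked at V.
Path 2: E → Y ← R → F
  Y is a collider and Y is conditioned on, which opens it; R is a fork and R is not conditioned on — no node blocks this path, so it is active.
Path 3: E ← C ← V → Y ← R → F
  C is a chain here and C is conditioned on, so the path is blocked at C.
Path 4: E ← C → R → F
  C is a fork here and C is conditioned on, so the path is blocked at C.
At least one path is unblocked, so d-separation fails.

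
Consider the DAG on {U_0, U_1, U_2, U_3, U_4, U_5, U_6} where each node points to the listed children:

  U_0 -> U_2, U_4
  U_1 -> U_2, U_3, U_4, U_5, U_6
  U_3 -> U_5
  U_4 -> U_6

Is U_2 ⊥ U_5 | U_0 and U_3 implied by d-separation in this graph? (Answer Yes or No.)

No — U_2 and U_5 are not d-separated given {U_0, U_3}.

We examine all 6 paths between U_2 and U_5:
Path 1: U_2 ← U_1 → U_5
  U_1 is a fork and U_1 is not conditioned on — no node blocks this path, so it is active.
Path 2: U_2 ← U_1 → U_3 → U_5
  U_3 is a chain here and U_3 is conditioned on, so the path is blocked at U_3.
Path 3: U_2 ← U_0 → U_4 ← U_1 → U_5
  U_0 is a fork here and U_0 is conditioned on, so the path is blocked at U_0.
Path 4: U_2 ← U_0 → U_4 ← U_1 → U_3 → U_5
  U_0 is a fork here and U_0 is conditioned on, so the path is blocked at U_0.
Path 5: U_2 ← U_0 → U_4 → U_6 ← U_1 → U_5
  U_0 is a fork here and U_0 is conditioned on, so the path is blocked at U_0.
Path 6: U_2 ← U_0 → U_4 → U_6 ← U_1 → U_3 → U_5
  U_0 is a fork here and U_0 is conditioned on, so the path is blocked at U_0.
Since the path U_2 ← U_1 → U_5 is active, U_2 and U_5 are not d-separated given {U_0, U_3}.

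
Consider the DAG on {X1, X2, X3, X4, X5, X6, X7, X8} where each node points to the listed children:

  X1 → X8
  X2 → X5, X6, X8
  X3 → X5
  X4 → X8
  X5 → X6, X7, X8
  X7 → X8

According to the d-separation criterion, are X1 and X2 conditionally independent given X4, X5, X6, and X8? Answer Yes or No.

No

We examine all 5 paths between X1 and X2:
Path 1: X1 → X8 ← X7 ← X5 → X6 ← X2
  X5 is a fork here and X5 is conditioned on, so the path is blocked at X5.
Path 2: X1 → X8 ← X7 ← X5 ← X2
  X5 is a chain here and X5 is conditioned on, so the path is blocked at X5.
Path 3: X1 → X8 ← X5 → X6 ← X2
  X5 is a fork here and X5 is conditioned on, so the path is blocked at X5.
Path 4: X1 → X8 ← X5 ← X2
  X5 is a chain here and X5 is conditioned on, so the path is blocked at X5.
Path 5: X1 → X8 ← X2
  X8 is a collider and X8 is conditioned on, which opens it — no node blocks this path, so it is active.
Because an active path exists, X1 and X2 are not d-separated.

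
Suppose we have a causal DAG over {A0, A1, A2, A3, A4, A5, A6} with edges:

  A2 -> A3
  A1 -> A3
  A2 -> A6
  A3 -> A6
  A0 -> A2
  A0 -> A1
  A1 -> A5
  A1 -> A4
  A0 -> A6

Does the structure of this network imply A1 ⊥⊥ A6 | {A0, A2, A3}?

6 paths connect A1 and A6; each must be blocked for d-separation to hold:
  1. A1 → A3 → A6 — A3:chain[blocks] ⇒ blocked
  2. A1 → A3 ← A2 → A6 — A3:collider[open]; A2:fork[blocks] ⇒ blocked
  3. A1 → A3 ← A2 ← A0 → A6 — A3:collider[open]; A2:chain[blocks]; A0:fork[blocks] ⇒ blocked
  4. A1 ← A0 → A6 — A0:fork[blocks] ⇒ blocked
  5. A1 ← A0 → A2 → A3 → A6 — A0:fork[blocks]; A2:chain[blocks]; A3:chain[blocks] ⇒ blocked
  6. A1 ← A0 → A2 → A6 — A0:fork[blocks]; A2:chain[blocks] ⇒ blocked
Since every path is blocked, d-separation holds.

Yes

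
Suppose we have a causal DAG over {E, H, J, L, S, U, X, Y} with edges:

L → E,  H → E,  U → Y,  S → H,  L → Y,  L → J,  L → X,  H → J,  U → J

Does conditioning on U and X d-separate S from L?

Yes

3 paths connect S and L; each must be blocked for d-separation to hold:
Path 1: S → H → E ← L
  E is a collider here and neither E nor any of its descendants is conditioned on, so the collider stays closed — the path is blocked at E.
Path 2: S → H → J ← U → Y ← L
  J is a collider here and neither J nor any of its descendants is conditioned on, so the collider stays closed — the path is blocked at J.
Path 3: S → H → J ← L
  J is a collider here and neither J nor any of its descendants is conditioned on, so the collider stays closed — the path is blocked at J.
All paths are blocked; S ⊥ L | {U, X} holds.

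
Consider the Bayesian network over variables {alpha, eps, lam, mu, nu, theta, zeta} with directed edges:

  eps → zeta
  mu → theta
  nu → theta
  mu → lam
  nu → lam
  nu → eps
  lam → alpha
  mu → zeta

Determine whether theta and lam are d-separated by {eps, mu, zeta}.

Enumerating the 4 paths from theta to lam and testing each for blocking by {eps, mu, zeta}:
Path 1: theta ← mu → lam
  mu is a fork here and mu is conditioned on, so the path is blocked at mu.
Path 2: theta ← mu → zeta ← eps ← nu → lam
  mu is a fork here and mu is conditioned on, so the path is blocked at mu.
Path 3: theta ← nu → lam
  nu is a fork and nu is not conditioned on — no node blocks this path, so it is active.
Path 4: theta ← nu → eps → zeta ← mu → lam
  eps is a chain here and eps is conditioned on, so the path is blocked at eps.
Because an active path exists, theta and lam are not d-separated.

No — theta and lam are not d-separated given {eps, mu, zeta}.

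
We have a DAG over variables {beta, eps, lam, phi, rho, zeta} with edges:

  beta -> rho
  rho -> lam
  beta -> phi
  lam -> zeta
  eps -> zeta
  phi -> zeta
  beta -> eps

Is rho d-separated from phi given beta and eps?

There are 4 undirected paths between rho and phi; checking each against the conditioning set {beta, eps}:
Path 1: rho → lam → zeta ← eps ← beta → phi
  zeta is a collider here and neither zeta nor any of its descendants is conditioned on, so the collider stays closed — the path is blocked at zeta.
Path 2: rho → lam → zeta ← phi
  zeta is a collider here and neither zeta nor any of its descendants is conditioned on, so the collider stays closed — the path is blocked at zeta.
Path 3: rho ← beta → eps → zeta ← phi
  beta is a fork here and beta is conditioned on, so the path is blocked at beta.
Path 4: rho ← beta → phi
  beta is a fork here and beta is conditioned on, so the path is blocked at beta.
All paths are blocked; rho ⊥ phi | {beta, eps} holds.

Yes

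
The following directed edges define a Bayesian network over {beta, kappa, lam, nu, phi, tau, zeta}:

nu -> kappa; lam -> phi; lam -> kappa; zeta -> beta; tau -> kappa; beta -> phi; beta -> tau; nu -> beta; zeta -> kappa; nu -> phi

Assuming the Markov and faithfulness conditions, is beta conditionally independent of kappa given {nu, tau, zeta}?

Enumerating the 6 paths from beta to kappa and testing each for blocking by {nu, tau, zeta}:
Path 1: beta → phi ← lam → kappa
  phi is a collider here and neither phi nor any of its descendants is conditioned on, so the collider stays closed — the path is blocked at phi.
Path 2: beta → phi ← nu → kappa
  phi is a collider here and neither phi nor any of its descendants is conditioned on, so the collider stays closed — the path is blocked at phi.
Path 3: beta ← zeta → kappa
  zeta is a fork here and zeta is conditioned on, so the path is blocked at zeta.
Path 4: beta → tau → kappa
  tau is a chain here and tau is conditioned on, so the path is blocked at tau.
Path 5: beta ← nu → phi ← lam → kappa
  nu is a fork here and nu is conditioned on, so the path is blocked at nu.
Path 6: beta ← nu → kappa
  nu is a fork here and nu is conditioned on, so the path is blocked at nu.
Every path is blocked, so beta and kappa are d-separated given {nu, tau, zeta}.

Yes — beta and kappa are d-separated given {nu, tau, zeta}.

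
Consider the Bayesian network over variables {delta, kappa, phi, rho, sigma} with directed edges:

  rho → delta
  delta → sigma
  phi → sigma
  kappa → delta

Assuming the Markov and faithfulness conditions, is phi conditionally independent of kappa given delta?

There is one path between phi and kappa:
Path 1: phi → sigma ← delta ← kappa
  sigma is a collider here and neither sigma nor any of its descendants is conditioned on, so the collider stays closed — the path is blocked at sigma.
Every path is blocked, so phi and kappa are d-separated given {delta}.

Yes — phi and kappa are d-separated given {delta}.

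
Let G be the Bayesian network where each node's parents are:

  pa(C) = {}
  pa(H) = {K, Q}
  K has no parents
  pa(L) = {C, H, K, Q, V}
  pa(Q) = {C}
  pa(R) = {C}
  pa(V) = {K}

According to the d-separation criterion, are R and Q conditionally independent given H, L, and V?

No

5 paths connect R and Q; each must be blocked for d-separation to hold:
  1. R ← C → L ← V ← K → H ← Q — C:fork[open]; L:collider[open]; V:chain[blocks]; K:fork[open]; H:collider[open] ⇒ blocked
  2. R ← C → L ← H ← Q — C:fork[open]; L:collider[open]; H:chain[blocks] ⇒ blocked
  3. R ← C → L ← K → H ← Q — C:fork[open]; L:collider[open]; K:fork[open]; H:collider[open] ⇒ active
  4. R ← C → L ← Q — C:fork[open]; L:collider[open] ⇒ active
  5. R ← C → Q — C:fork[open] ⇒ active
Because an active path exists, R and Q are not d-separated.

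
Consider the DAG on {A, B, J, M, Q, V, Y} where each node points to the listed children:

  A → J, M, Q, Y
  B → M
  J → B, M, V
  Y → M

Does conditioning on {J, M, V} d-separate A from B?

No — A and B are not d-separated given {J, M, V}.

6 paths connect A and B; each must be blocked for d-separation to hold:
Path 1: A → J → M ← B
  J is a chain here and J is conditioned on, so the path is blocked at J.
Path 2: A → J → B
  J is a chain here and J is conditioned on, so the path is blocked at J.
Path 3: A → M ← J → B
  J is a fork here and J is conditioned on, so the path is blocked at J.
Path 4: A → M ← B
  M is a collider and M is conditioned on, which opens it — no node blocks this path, so it is active.
Path 5: A → Y → M ← J → B
  J is a fork here and J is conditioned on, so the path is blocked at J.
Path 6: A → Y → M ← B
  Y is a chain and Y is not conditioned on; M is a collider and M is conditioned on, which opens it — no node blocks this path, so it is active.
Because an active path exists, A and B are not d-separated.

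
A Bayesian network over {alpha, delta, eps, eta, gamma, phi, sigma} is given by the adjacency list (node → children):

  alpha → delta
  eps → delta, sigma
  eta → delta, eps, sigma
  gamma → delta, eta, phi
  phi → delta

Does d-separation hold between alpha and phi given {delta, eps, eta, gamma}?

Enumerating the 5 paths from alpha to phi and testing each for blocking by {delta, eps, eta, gamma}:
Path 1: alpha → delta ← gamma → phi
  gamma is a fork here and gamma is conditioned on, so the path is blocked at gamma.
Path 2: alpha → delta ← eps → sigma ← eta ← gamma → phi
  eps is a fork here and eps is conditioned on, so the path is blocked at eps.
Path 3: alpha → delta ← eps ← eta ← gamma → phi
  eps is a chain here and eps is conditioned on, so the path is blocked at eps.
Path 4: alpha → delta ← phi
  delta is a collider and delta is conditioned on, which opens it — no node blocks this path, so it is active.
Path 5: alpha → delta ← eta ← gamma → phi
  eta is a chain here and eta is conditioned on, so the path is blocked at eta.
At least one path is unblocked, so d-separation fails.

No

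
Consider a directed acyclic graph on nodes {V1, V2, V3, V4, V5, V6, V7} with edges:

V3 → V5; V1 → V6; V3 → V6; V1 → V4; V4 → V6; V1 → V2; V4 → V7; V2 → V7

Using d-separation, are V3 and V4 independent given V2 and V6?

No — V3 and V4 are not d-separated given {V2, V6}.

Enumerating the 3 paths from V3 to V4 and testing each for blocking by {V2, V6}:
  1. V3 → V6 ← V1 → V2 → V7 ← V4 — V6:collider[open]; V1:fork[open]; V2:chain[blocks]; V7:collider[blocks] ⇒ blocked
  2. V3 → V6 ← V1 → V4 — V6:collider[open]; V1:fork[open] ⇒ active
  3. V3 → V6 ← V4 — V6:collider[open] ⇒ active
At least one path is unblocked, so d-separation fails.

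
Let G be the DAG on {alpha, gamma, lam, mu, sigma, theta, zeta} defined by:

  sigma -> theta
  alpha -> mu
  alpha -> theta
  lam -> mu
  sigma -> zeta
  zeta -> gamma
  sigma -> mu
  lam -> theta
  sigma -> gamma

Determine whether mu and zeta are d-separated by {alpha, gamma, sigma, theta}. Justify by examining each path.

6 paths connect mu and zeta; each must be blocked for d-separation to hold:
Path 1: mu ← alpha → theta ← sigma → gamma ← zeta
  alpha is a fork here and alpha is conditioned on, so the path is blocked at alpha.
Path 2: mu ← alpha → theta ← sigma → zeta
  alpha is a fork here and alpha is conditioned on, so the path is blocked at alpha.
Path 3: mu ← sigma → gamma ← zeta
  sigma is a fork here and sigma is conditioned on, so the path is blocked at sigma.
Path 4: mu ← sigma → zeta
  sigma is a fork here and sigma is conditioned on, so the path is blocked at sigma.
Path 5: mu ← lam → theta ← sigma → gamma ← zeta
  sigma is a fork here and sigma is conditioned on, so the path is blocked at sigma.
Path 6: mu ← lam → theta ← sigma → zeta
  sigma is a fork here and sigma is conditioned on, so the path is blocked at sigma.
Since every path is blocked, d-separation holds.

Yes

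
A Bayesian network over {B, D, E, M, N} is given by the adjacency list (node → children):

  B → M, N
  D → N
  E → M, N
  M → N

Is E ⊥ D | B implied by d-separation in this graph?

Yes

Enumerating the 3 paths from E to D and testing each for blocking by {B}:
Path 1: E → M ← B → N ← D
  M is a collider here and neither M nor any of its descendants is conditioned on, so the collider stays closed — the path is blocked at M.
Path 2: E → M → N ← D
  N is a collider here and neither N nor any of its descendants is conditioned on, so the collider stays closed — the path is blocked at N.
Path 3: E → N ← D
  N is a collider here and neither N nor any of its descendants is conditioned on, so the collider stays closed — the path is blocked at N.
Every path is blocked, so E and D are d-separated given {B}.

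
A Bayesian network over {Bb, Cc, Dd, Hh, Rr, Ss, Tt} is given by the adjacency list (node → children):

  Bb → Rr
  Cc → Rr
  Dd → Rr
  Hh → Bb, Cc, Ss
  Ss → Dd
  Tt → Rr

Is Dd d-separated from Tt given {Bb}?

There are 3 undirected paths between Dd and Tt; checking each against the conditioning set {Bb}:
Path 1: Dd ← Ss ← Hh → Bb → Rr ← Tt
  Bb is a chain here and Bb is conditioned on, so the path is blocked at Bb.
Path 2: Dd ← Ss ← Hh → Cc → Rr ← Tt
  Rr is a collider here and neither Rr nor any of its descendants is conditioned on, so the collider stays closed — the path is blocked at Rr.
Path 3: Dd → Rr ← Tt
  Rr is a collider here and neither Rr nor any of its descendants is conditioned on, so the collider stays closed — the path is blocked at Rr.
All paths are blocked; Dd ⊥ Tt | {Bb} holds.

Yes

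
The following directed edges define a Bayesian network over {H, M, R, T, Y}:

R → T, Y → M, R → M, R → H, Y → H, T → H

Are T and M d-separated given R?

Enumerating the 4 paths from T to M and testing each for blocking by {R}:
Path 1: T → H ← R → M
  H is a collider here and neither H nor any of its descendants is conditioned on, so the collider stays closed — the path is blocked at H.
Path 2: T → H ← Y → M
  H is a collider here and neither H nor any of its descendants is conditioned on, so the collider stays closed — the path is blocked at H.
Path 3: T ← R → H ← Y → M
  R is a fork here and R is conditioned on, so the path is blocked at R.
Path 4: T ← R → M
  R is a fork here and R is conditioned on, so the path is blocked at R.
Every path is blocked, so T and M are d-separated given {R}.

Yes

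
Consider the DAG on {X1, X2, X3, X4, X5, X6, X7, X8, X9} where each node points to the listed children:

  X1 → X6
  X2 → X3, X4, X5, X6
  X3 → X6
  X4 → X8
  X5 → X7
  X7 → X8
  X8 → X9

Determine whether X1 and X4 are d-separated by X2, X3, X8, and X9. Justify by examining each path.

4 paths connect X1 and X4; each must be blocked for d-separation to hold:
Path 1: X1 → X6 ← X3 ← X2 → X5 → X7 → X8 ← X4
  X6 is a collider here and neither X6 nor any of its descendants is conditioned on, so the collider stays closed — the path is blocked at X6.
Path 2: X1 → X6 ← X3 ← X2 → X4
  X6 is a collider here and neither X6 nor any of its descendants is conditioned on, so the collider stays closed — the path is blocked at X6.
Path 3: X1 → X6 ← X2 → X5 → X7 → X8 ← X4
  X6 is a collider here and neither X6 nor any of its descendants is conditioned on, so the collider stays closed — the path is blocked at X6.
Path 4: X1 → X6 ← X2 → X4
  X6 is a collider here and neither X6 nor any of its descendants is conditioned on, so the collider stays closed — the path is blocked at X6.
Every path is blocked, so X1 and X4 are d-separated given {X2, X3, X8, X9}.

Yes — X1 and X4 are d-separated given {X2, X3, X8, X9}.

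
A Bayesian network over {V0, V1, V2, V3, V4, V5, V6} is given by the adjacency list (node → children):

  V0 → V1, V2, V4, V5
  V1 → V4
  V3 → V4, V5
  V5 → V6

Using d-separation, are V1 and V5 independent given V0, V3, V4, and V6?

Yes

Enumerating the 4 paths from V1 to V5 and testing each for blocking by {V0, V3, V4, V6}:
Path 1: V1 → V4 ← V3 → V5
  V3 is a fork here and V3 is conditioned on, so the path is blocked at V3.
Path 2: V1 → V4 ← V0 → V5
  V0 is a fork here and V0 is conditioned on, so the path is blocked at V0.
Path 3: V1 ← V0 → V4 ← V3 → V5
  V0 is a fork here and V0 is conditioned on, so the path is blocked at V0.
Path 4: V1 ← V0 → V5
  V0 is a fork here and V0 is conditioned on, so the path is blocked at V0.
All paths are blocked; V1 ⊥ V5 | {V0, V3, V4, V6} holds.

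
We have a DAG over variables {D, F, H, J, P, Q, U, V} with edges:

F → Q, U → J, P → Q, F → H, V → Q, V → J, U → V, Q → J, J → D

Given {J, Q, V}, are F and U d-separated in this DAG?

Yes — F and U are d-separated given {J, Q, V}.

4 paths connect F and U; each must be blocked for d-separation to hold:
Path 1: F → Q → J ← U
  Q is a chain here and Q is conditioned on, so the path is blocked at Q.
Path 2: F → Q → J ← V ← U
  Q is a chain here and Q is conditioned on, so the path is blocked at Q.
Path 3: F → Q ← V ← U
  V is a chain here and V is conditioned on, so the path is blocked at V.
Path 4: F → Q ← V → J ← U
  V is a fork here and V is conditioned on, so the path is blocked at V.
Since every path is blocked, d-separation holds.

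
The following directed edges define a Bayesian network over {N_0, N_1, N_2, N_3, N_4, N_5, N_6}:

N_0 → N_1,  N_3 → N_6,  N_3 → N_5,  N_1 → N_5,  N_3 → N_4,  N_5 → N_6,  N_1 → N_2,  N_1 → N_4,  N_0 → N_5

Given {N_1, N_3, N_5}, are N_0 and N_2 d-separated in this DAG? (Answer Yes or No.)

Yes

There are 4 undirected paths between N_0 and N_2; checking each against the conditioning set {N_1, N_3, N_5}:
  1. N_0 → N_1 → N_2 — N_1:chain[blocks] ⇒ blocked
  2. N_0 → N_5 → N_6 ← N_3 → N_4 ← N_1 → N_2 — N_5:chain[blocks]; N_6:collider[blocks]; N_3:fork[blocks]; N_4:collider[blocks]; N_1:fork[blocks] ⇒ blocked
  3. N_0 → N_5 ← N_3 → N_4 ← N_1 → N_2 — N_5:collider[open]; N_3:fork[blocks]; N_4:collider[blocks]; N_1:fork[blocks] ⇒ blocked
  4. N_0 → N_5 ← N_1 → N_2 — N_5:collider[open]; N_1:fork[blocks] ⇒ blocked
Every path is blocked, so N_0 and N_2 are d-separated given {N_1, N_3, N_5}.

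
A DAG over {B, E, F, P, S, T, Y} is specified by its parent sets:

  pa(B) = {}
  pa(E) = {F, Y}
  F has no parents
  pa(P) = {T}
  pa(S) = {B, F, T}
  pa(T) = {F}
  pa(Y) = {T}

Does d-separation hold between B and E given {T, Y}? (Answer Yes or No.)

Yes — B and E are d-separated given {T, Y}.

4 paths connect B and E; each must be blocked for d-separation to hold:
Path 1: B → S ← F → E
  S is a collider here and neither S nor any of its descendants is conditioned on, so the collider stays closed — the path is blocked at S.
Path 2: B → S ← F → T → Y → E
  S is a collider here and neither S nor any of its descendants is conditioned on, so the collider stays closed — the path is blocked at S.
Path 3: B → S ← T → Y → E
  S is a collider here and neither S nor any of its descendants is conditioned on, so the collider stays closed — the path is blocked at S.
Path 4: B → S ← T ← F → E
  S is a collider here and neither S nor any of its descendants is conditioned on, so the collider stays closed — the path is blocked at S.
Since every path is blocked, d-separation holds.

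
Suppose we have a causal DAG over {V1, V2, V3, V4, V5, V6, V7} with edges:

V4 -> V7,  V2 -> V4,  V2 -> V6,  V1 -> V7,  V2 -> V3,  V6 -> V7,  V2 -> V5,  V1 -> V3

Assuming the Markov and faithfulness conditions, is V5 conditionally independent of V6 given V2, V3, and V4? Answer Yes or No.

Yes — V5 and V6 are d-separated given {V2, V3, V4}.

We examine all 3 paths between V5 and V6:
Path 1: V5 ← V2 → V4 → V7 ← V6
  V2 is a fork here and V2 is conditioned on, so the path is blocked at V2.
Path 2: V5 ← V2 → V3 ← V1 → V7 ← V6
  V2 is a fork here and V2 is conditioned on, so the path is blocked at V2.
Path 3: V5 ← V2 → V6
  V2 is a fork here and V2 is conditioned on, so the path is blocked at V2.
All paths are blocked; V5 ⊥ V6 | {V2, V3, V4} holds.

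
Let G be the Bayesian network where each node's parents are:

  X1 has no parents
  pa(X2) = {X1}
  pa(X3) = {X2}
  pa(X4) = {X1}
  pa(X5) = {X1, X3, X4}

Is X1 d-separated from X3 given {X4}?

There are 3 undirected paths between X1 and X3; checking each against the conditioning set {X4}:
  1. X1 → X5 ← X3 — X5:collider[blocks] ⇒ blocked
  2. X1 → X4 → X5 ← X3 — X4:chain[blocks]; X5:collider[blocks] ⇒ blocked
  3. X1 → X2 → X3 — X2:chain[open] ⇒ active
Since the path X1 → X2 → X3 is active, X1 and X3 are not d-separated given {X4}.

No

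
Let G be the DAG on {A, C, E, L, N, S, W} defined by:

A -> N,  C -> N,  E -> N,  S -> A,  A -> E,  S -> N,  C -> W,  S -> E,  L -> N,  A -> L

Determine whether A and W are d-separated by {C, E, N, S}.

There are 6 undirected paths between A and W; checking each against the conditioning set {C, E, N, S}:
  1. A → N ← C → W — N:collider[open]; C:fork[blocks] ⇒ blocked
  2. A ← S → N ← C → W — S:fork[blocks]; N:collider[open]; C:fork[blocks] ⇒ blocked
  3. A ← S → E → N ← C → W — S:fork[blocks]; E:chain[blocks]; N:collider[open]; C:fork[blocks] ⇒ blocked
  4. A → E → N ← C → W — E:chain[blocks]; N:collider[open]; C:fork[blocks] ⇒ blocked
  5. A → E ← S → N ← C → W — E:collider[open]; S:fork[blocks]; N:collider[open]; C:fork[blocks] ⇒ blocked
  6. A → L → N ← C → W — L:chain[open]; N:collider[open]; C:fork[blocks] ⇒ blocked
Every path is blocked, so A and W are d-separated given {C, E, N, S}.

Yes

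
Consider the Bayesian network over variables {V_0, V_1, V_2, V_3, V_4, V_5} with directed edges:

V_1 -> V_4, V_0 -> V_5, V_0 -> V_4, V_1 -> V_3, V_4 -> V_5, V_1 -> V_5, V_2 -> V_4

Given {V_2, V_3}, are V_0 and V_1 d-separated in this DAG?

Enumerating the 4 paths from V_0 to V_1 and testing each for blocking by {V_2, V_3}:
Path 1: V_0 → V_5 ← V_1
  V_5 is a collider here and neither V_5 nor any of its descendants is conditioned on, so the collider stays closed — the path is blocked at V_5.
Path 2: V_0 → V_5 ← V_4 ← V_1
  V_5 is a collider here and neither V_5 nor any of its descendants is conditioned on, so the collider stays closed — the path is blocked at V_5.
Path 3: V_0 → V_4 → V_5 ← V_1
  V_5 is a collider here and neither V_5 nor any of its descendants is conditioned on, so the collider stays closed — the path is blocked at V_5.
Path 4: V_0 → V_4 ← V_1
  V_4 is a collider here and neither V_4 nor any of its descendants is conditioned on, so the collider stays closed — the path is blocked at V_4.
Every path is blocked, so V_0 and V_1 are d-separated given {V_2, V_3}.

Yes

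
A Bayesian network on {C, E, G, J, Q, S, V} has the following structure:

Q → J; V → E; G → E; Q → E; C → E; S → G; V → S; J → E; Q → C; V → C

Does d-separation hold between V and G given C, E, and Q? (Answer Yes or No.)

No

5 paths connect V and G; each must be blocked for d-separation to hold:
Path 1: V → E ← G
  E is a collider and E is conditioned on, which opens it — no node blocks this path, so it is active.
Path 2: V → S → G
  S is a chain and S is not conditioned on — no node blocks this path, so it is active.
Path 3: V → C → E ← G
  C is a chain here and C is conditioned on, so the path is blocked at C.
Path 4: V → C ← Q → E ← G
  Q is a fork here and Q is conditioned on, so the path is blocked at Q.
Path 5: V → C ← Q → J → E ← G
  Q is a fork here and Q is conditioned on, so the path is blocked at Q.
Because an active path exists, V and G are not d-separated.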